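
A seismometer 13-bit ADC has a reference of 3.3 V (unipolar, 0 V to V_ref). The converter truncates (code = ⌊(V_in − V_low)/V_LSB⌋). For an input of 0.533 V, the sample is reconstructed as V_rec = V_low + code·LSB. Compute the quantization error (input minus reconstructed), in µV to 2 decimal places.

LSB = 3.3/2^13 = 402.83 µV.
(0.533 − 0)/0.000402832 = 1323.1321; ⌊·⌋ gives code 1323.
Code 1323 maps back to 0 + 1323×0.000402832 V = 0.53294678 V.
Error = 0.533 − 0.53294678 = 5.32227e-05 V = 53.22 µV.

53.22 µV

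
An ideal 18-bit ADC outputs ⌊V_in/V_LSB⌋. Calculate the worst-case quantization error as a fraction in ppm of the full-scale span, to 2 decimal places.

Truncating → worst-case error = 1 LSB = V_FS/2^18, so 1e+06/262144 = 3.8147 ppm of full scale.

3.81 ppm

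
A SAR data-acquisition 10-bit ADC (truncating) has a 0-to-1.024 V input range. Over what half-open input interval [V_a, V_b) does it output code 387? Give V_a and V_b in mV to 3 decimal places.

LSB = 1.024/2^10 = 1.000 mV.
V_a = V_low + 387·LSB = 0.387 V; V_b = V_low + 388·LSB = 0.388 V.

[387.000 mV, 388.000 mV)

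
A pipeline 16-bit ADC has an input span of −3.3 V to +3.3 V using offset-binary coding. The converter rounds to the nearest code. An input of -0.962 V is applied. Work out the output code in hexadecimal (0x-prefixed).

Full-scale span = 6.6 V; LSB = 6.6/2^16 = 100.71 µV.
(V_in − V_low)/LSB = (-0.962 − (−3.3)) / 0.000100708 = 23215.632.
round(23215.632) = 23216.
In hexadecimal (0x-prefixed): 0x5AB0.

code 0x5AB0 (decimal 23216)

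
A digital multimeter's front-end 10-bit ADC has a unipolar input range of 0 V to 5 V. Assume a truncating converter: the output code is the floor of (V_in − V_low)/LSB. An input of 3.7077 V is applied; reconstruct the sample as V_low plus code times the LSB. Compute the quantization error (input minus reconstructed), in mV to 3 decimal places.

1.645 mV

One LSB is 5 V / 1024 = 4.883 mV.
(V_in − V_low)/LSB = (3.7077 − 0)/0.00488281 = 759.3370 → code 759 (floor).
Reconstructed: 3.7060547 V.
Difference: 0.00164531 V → 1.645 mV.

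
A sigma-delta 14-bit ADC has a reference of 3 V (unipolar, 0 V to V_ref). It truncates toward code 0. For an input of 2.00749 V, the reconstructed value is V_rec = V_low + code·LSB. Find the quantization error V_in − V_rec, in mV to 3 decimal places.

0.105 mV

One LSB is 3 V / 16384 = 183.11 µV.
(2.00749 − 0)/0.000183105 = 10963.5721; ⌊·⌋ gives code 10963.
Reconstructed: 2.0073853 V.
V_in − V_rec = 0.000104746 V = 0.105 mV.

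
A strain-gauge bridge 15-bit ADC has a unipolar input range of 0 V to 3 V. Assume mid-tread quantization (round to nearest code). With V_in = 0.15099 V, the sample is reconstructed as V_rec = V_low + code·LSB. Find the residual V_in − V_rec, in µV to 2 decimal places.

One LSB is 3 V / 32768 = 91.55 µV.
(0.15099 − 0)/9.15527e-05 = 1649.2134; round gives code 1649.
Reconstructed: 0.15097046 V.
Difference: 1.9541e-05 V → 19.54 µV.

19.54 µV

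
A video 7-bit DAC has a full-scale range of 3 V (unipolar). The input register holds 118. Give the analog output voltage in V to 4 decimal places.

2.7656 V

LSB = 3 V / 2^7 = 23.438 mV.
V_out = 0 + 118 × 0.0234375 V = 2.76562 V.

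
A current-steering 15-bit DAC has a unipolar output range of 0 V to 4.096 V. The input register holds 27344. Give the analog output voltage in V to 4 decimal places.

LSB = 4.096 V / 2^15 = 125.00 µV.
V_out = 0 + 27344 × 0.000125 V = 3.418 V.

3.4180 V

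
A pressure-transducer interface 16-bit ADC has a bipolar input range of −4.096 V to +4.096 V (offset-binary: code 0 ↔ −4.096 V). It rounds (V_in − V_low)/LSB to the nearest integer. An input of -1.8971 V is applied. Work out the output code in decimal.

LSB = 8.192 V / 65536 = 125.00 µV.
(V_in − V_low)/LSB = (-1.8971 − (−4.096)) / 0.000125 = 17591.200.
round(17591.200) = 17591.

code 17591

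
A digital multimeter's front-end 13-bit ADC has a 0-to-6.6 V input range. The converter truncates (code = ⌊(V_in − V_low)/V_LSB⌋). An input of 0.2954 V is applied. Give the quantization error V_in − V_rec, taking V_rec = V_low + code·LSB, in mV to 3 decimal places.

Step size: 6.6 V ÷ 2^13 = 0.806 mV.
Scaled input = 366.6541 LSBs, so code = 366.
Code 366 maps back to 0 + 366×0.000805664 V = 0.29487305 V.
V_in − V_rec = 0.000526953 V = 0.527 mV.

0.527 mV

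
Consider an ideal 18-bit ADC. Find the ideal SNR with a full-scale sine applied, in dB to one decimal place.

SNR ≈ 6.02·N + 1.76 dB = 6.02·18 + 1.76 = 110.12 dB.

110.1 dB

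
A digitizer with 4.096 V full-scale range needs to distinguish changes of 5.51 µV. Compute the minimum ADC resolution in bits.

Number of steps required ≥ 4.096 V / 5.51 µV = 743375.68.
Need 2^N ≥ 743375.68; 2^19 = 524288, 2^20 = 1048576.
Minimum N = 20.

20 bits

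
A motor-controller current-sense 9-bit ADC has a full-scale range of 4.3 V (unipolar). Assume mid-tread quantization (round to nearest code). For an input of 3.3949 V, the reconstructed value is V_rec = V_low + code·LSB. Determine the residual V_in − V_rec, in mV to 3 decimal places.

1.931 mV

One LSB is 4.3 V / 512 = 8.398 mV.
(3.3949 − 0)/0.00839844 = 404.2300; round gives code 404.
Code 404 maps back to 0 + 404×0.00839844 V = 3.3929688 V.
Error = 3.3949 − 3.3929688 = 0.00193125 V = 1.931 mV.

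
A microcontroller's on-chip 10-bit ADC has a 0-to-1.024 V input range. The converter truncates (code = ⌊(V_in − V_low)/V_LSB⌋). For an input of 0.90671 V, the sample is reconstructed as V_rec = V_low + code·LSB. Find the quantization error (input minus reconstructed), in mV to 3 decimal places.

LSB = 1.024/2^10 = 1.000 mV.
(0.90671 − 0)/0.001 = 906.7100; ⌊·⌋ gives code 906.
Reconstructed: 0.906 V.
Difference: 0.00071 V → 0.710 mV.

0.710 mV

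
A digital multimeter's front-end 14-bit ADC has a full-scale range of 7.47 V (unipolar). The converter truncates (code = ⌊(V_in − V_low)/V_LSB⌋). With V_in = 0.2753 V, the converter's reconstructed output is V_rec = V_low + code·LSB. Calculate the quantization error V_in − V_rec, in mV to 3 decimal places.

LSB = 7.47/2^14 = 455.93 µV.
Scaled input = 603.8173 LSBs, so code = 603.
Code 603 maps back to 0 + 603×0.000455933 V = 0.27492737 V.
Error = 0.2753 − 0.27492737 = 0.000372632 V = 0.373 mV.

0.373 mV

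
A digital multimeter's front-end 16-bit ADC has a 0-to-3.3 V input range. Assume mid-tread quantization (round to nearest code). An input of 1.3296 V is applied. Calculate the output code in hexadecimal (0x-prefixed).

code 0x6725 (decimal 26405)

With 65536 levels over 3.3 V, one step is 50.35 µV.
(V_in − V_low)/LSB = (1.3296 − 0) / 5.0354e-05 = 26405.050.
So the output code is 26405.
In hexadecimal (0x-prefixed): 0x6725.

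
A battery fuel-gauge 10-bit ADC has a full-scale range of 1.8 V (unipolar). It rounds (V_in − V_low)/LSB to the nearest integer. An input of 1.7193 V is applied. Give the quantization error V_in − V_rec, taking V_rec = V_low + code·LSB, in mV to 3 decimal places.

LSB = 1.8/2^10 = 1.758 mV.
Scaled input = 978.0907 LSBs, so code = 978.
Reconstructed: 1.7191406 V.
Error = 1.7193 − 1.7191406 = 0.000159375 V = 0.159 mV.

0.159 mV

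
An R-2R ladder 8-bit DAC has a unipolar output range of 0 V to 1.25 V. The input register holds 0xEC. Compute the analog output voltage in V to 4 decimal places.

LSB = 1.25 V / 2^8 = 4.883 mV.
Code 0xEC = 236 decimal.
V_out = 0 + 236 × 0.00488281 V = 1.15234 V.

1.1523 V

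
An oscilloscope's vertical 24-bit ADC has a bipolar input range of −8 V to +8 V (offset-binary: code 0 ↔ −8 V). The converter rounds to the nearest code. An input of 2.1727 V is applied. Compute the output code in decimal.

Full-scale span = 16 V; LSB = 16/2^24 = 0.95 µV.
(V_in − V_low)/LSB = (2.1727 − (−8)) / 9.53674e-07 = 10666849.075.
Round → code 10666849.

code 10666849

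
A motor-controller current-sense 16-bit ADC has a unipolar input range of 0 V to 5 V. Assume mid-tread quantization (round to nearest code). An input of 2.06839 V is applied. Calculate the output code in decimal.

code 27111

Full-scale span = 5 V; LSB = 5/2^16 = 76.29 µV.
(2.06839 − 0) / 7.62939e-05 = 27110.801 LSBs.
So the output code is 27111.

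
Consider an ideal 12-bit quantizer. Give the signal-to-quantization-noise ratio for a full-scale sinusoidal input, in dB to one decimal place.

74.0 dB

SNR ≈ 6.02·N + 1.76 dB = 6.02·12 + 1.76 = 74.00 dB.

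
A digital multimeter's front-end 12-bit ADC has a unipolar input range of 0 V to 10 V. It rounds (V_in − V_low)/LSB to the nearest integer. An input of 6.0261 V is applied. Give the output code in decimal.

code 2468

LSB = 10 V / 4096 = 2.441 mV.
(6.0261 − 0) / 0.00244141 = 2468.291 LSBs.
Round → code 2468.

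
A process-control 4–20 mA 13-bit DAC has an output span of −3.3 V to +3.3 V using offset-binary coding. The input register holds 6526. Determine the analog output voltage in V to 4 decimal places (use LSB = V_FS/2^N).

LSB = 6.6 V / 2^13 = 0.806 mV.
V_out = (−3.3) + 6526 × 0.000805664 V = 1.95776 V.

1.9578 V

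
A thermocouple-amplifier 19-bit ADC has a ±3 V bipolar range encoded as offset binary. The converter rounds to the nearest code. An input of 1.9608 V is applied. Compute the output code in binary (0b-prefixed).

code 0b1101001110101001001 (decimal 433481)

With 524288 levels over 6 V, one step is 11.44 µV.
(V_in − V_low)/LSB = (1.9608 − (−3)) / 1.14441e-05 = 433481.318.
So the output code is 433481.
In binary (0b-prefixed): 0b1101001110101001001.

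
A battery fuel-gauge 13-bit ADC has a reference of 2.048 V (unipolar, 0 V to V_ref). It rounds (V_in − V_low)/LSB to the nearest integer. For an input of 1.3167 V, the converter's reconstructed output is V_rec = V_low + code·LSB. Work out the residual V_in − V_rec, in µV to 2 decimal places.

One LSB is 2.048 V / 8192 = 250.00 µV.
(V_in − V_low)/LSB = (1.3167 − 0)/0.00025 = 5266.8000 → code 5267 (round).
V_rec = 0 + 5267·0.00025 = 1.31675 V.
Error = 1.3167 − 1.31675 = -5e-05 V = -50.00 µV.

-50.00 µV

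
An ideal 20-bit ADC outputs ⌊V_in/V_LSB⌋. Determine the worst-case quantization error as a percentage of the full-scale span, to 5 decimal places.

0.00010 %

Truncating → worst-case error = 1 LSB = V_FS/2^20, so 100/1048576 = 9.53674e-05 % of full scale.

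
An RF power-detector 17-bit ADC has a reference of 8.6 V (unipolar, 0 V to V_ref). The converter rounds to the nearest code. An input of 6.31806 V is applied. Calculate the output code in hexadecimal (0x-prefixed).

code 0x17825 (decimal 96293)

Full-scale span = 8.6 V; LSB = 8.6/2^17 = 65.61 µV.
(V_in − V_low)/LSB = (6.31806 − 0) / 6.56128e-05 = 96293.112.
So the output code is 96293.
In hexadecimal (0x-prefixed): 0x17825.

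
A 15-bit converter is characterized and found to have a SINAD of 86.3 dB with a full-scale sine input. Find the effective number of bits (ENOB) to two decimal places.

14.04 bits

ENOB = (SINAD − 1.76) / 6.02 = (86.3 − 1.76)/6.02 = 14.043.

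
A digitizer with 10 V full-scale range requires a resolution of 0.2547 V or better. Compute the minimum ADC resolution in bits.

6 bits

Number of steps required ≥ 10 V / 0.2547 V = 39.26.
Need 2^N ≥ 39.26; 2^5 = 32, 2^6 = 64.
Minimum N = 6.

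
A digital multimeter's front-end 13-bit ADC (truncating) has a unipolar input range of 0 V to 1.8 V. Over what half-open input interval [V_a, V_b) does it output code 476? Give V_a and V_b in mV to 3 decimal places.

[104.590 mV, 104.810 mV)

LSB = 1.8/2^13 = 219.73 µV.
V_a = V_low + 476·LSB = 0.10459 V; V_b = V_low + 477·LSB = 0.10481 V.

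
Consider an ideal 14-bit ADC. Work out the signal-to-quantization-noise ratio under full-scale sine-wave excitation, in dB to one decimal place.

86.0 dB

SNR ≈ 6.02·N + 1.76 dB = 6.02·14 + 1.76 = 86.04 dB.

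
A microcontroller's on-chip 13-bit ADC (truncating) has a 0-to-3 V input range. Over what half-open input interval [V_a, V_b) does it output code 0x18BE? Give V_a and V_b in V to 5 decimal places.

[2.31958 V, 2.31995 V)

LSB = 3/2^13 = 366.21 µV.
Code 0x18BE = 6334 decimal.
V_a = V_low + 6334·LSB = 2.31958 V; V_b = V_low + 6335·LSB = 2.31995 V.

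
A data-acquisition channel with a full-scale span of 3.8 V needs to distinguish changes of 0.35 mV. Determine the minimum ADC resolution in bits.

Number of steps required ≥ 3.8 V / 0.35 mV = 10857.14.
Need 2^N ≥ 10857.14; 2^13 = 8192, 2^14 = 16384.
Minimum N = 14.

14 bits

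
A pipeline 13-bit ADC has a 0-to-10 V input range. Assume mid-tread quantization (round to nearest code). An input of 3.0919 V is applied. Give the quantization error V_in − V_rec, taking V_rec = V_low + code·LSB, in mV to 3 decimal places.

-0.141 mV

Step size: 10 V ÷ 2^13 = 1.221 mV.
(3.0919 − 0)/0.0012207 = 2532.8845; round gives code 2533.
Code 2533 maps back to 0 + 2533×0.0012207 V = 3.092041 V.
Error = 3.0919 − 3.092041 = -0.000141016 V = -0.141 mV.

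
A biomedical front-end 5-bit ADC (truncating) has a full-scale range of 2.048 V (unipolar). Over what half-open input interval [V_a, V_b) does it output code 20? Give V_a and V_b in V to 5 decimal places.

[1.28000 V, 1.34400 V)

LSB = 2.048/2^5 = 64.000 mV.
V_a = V_low + 20·LSB = 1.28 V; V_b = V_low + 21·LSB = 1.344 V.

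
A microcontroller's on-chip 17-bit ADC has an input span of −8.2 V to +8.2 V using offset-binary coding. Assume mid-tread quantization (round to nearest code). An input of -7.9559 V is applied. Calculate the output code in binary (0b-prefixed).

code 0b11110011111 (decimal 1951)

With 131072 levels over 16.4 V, one step is 125.12 µV.
(-7.9559 − (−8.2)) / 0.000125122 = 1950.895 LSBs.
round(1950.895) = 1951.
In binary (0b-prefixed): 0b11110011111.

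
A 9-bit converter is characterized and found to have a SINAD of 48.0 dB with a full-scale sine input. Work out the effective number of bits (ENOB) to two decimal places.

ENOB = (SINAD − 1.76) / 6.02 = (48.0 − 1.76)/6.02 = 7.681.

7.68 bits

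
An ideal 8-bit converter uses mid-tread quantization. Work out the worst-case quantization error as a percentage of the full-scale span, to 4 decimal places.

0.1953 %

Rounding → worst-case error = ½ LSB = V_FS/2^9, so 100/512 = 0.195312 % of full scale.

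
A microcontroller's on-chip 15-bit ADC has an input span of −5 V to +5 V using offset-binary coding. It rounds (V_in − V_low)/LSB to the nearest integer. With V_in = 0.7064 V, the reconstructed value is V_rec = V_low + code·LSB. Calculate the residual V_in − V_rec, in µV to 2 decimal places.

Step size: 10 V ÷ 2^15 = 305.18 µV.
(V_in − V_low)/LSB = (0.7064 − (−5))/0.000305176 = 18698.7315 → code 18699 (round).
Code 18699 maps back to (−5) + 18699×0.000305176 V = 0.70648193 V.
Difference: -8.19336e-05 V → -81.93 µV.

-81.93 µV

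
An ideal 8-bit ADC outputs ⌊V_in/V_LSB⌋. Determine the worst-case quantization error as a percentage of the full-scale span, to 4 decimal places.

0.3906 %

Truncating → worst-case error = 1 LSB = V_FS/2^8, so 100/256 = 0.390625 % of full scale.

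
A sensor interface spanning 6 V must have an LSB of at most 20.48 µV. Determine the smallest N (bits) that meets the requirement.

19 bits

Number of steps required ≥ 6 V / 20.48 µV = 292968.75.
Need 2^N ≥ 292968.75; 2^18 = 262144, 2^19 = 524288.
Minimum N = 19.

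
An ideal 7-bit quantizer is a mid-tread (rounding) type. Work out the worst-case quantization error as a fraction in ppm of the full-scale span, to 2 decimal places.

3906.25 ppm

Rounding → worst-case error = ½ LSB = V_FS/2^8, so 1e+06/256 = 3906.25 ppm of full scale.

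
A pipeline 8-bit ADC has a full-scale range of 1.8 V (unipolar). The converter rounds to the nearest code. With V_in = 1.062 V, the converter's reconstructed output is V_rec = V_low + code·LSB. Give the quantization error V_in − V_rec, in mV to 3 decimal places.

Step size: 1.8 V ÷ 2^8 = 7.031 mV.
(V_in − V_low)/LSB = (1.062 − 0)/0.00703125 = 151.0400 → code 151 (round).
V_rec = 0 + 151·0.00703125 = 1.0617188 V.
V_in − V_rec = 0.00028125 V = 0.281 mV.

0.281 mV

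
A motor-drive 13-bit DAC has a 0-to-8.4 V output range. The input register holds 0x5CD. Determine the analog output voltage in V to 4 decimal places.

1.5227 V

LSB = 8.4 V / 2^13 = 1.025 mV.
Code 0x5CD = 1485 decimal.
V_out = 0 + 1485 × 0.00102539 V = 1.52271 V.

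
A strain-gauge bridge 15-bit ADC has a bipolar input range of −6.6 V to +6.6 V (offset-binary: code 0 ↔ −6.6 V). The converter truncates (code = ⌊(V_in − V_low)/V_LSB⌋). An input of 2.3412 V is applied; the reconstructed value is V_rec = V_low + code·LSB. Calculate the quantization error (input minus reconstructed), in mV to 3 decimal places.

0.343 mV

Step size: 13.2 V ÷ 2^15 = 402.83 µV.
Scaled input = 22195.8516 LSBs, so code = 22195.
Code 22195 maps back to (−6.6) + 22195×0.000402832 V = 2.3408569 V.
Difference: 0.000343066 V → 0.343 mV.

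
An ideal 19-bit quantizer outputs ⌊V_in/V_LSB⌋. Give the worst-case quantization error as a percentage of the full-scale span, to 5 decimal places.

Truncating → worst-case error = 1 LSB = V_FS/2^19, so 100/524288 = 0.000190735 % of full scale.

0.00019 %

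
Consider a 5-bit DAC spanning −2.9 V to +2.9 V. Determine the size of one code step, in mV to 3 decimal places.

181.250 mV

Full-scale span = 5.8 V.
LSB = 5.8 / 2^5 = 5.8 / 32 = 0.18125 V = 181.250 mV.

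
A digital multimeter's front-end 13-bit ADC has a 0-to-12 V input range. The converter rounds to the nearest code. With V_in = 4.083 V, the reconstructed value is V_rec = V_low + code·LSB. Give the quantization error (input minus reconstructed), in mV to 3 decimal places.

Step size: 12 V ÷ 2^13 = 1.465 mV.
Scaled input = 2787.3280 LSBs, so code = 2787.
Reconstructed: 4.0825195 V.
Error = 4.083 − 4.0825195 = 0.000480469 V = 0.480 mV.

0.480 mV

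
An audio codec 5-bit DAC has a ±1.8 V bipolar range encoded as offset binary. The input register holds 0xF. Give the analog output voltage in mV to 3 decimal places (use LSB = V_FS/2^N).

LSB = 3.6 V / 2^5 = 112.500 mV.
Code 0xF = 15 decimal.
V_out = (−1.8) + 15 × 0.1125 V = -0.1125 V.
= -112.500 mV.

-112.500 mV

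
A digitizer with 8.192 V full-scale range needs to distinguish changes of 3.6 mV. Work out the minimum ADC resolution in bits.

12 bits

Number of steps required ≥ 8.192 V / 3.6 mV = 2275.56.
Need 2^N ≥ 2275.56; 2^11 = 2048, 2^12 = 4096.
Minimum N = 12.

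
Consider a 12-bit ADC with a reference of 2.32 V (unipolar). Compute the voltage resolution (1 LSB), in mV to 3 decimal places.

0.566 mV

Full-scale span = 2.32 V.
LSB = 2.32 / 2^12 = 2.32 / 4096 = 0.000566406 V = 0.566 mV.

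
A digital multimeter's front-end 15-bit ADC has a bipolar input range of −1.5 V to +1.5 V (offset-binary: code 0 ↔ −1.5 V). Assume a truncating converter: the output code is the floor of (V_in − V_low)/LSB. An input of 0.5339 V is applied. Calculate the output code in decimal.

code 22215

Full-scale span = 3 V; LSB = 3/2^15 = 91.55 µV.
(0.5339 − (−1.5)) / 9.15527e-05 = 22215.612 LSBs.
Floor → code 22215.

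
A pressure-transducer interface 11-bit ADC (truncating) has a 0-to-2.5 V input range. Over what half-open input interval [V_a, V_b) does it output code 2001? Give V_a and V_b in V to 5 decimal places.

[2.44263 V, 2.44385 V)

LSB = 2.5/2^11 = 1.221 mV.
V_a = V_low + 2001·LSB = 2.44263 V; V_b = V_low + 2002·LSB = 2.44385 V.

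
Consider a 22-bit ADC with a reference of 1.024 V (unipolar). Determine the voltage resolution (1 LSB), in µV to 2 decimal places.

0.24 µV

Full-scale span = 1.024 V.
LSB = 1.024 / 2^22 = 1.024 / 4194304 = 2.44141e-07 V = 0.24 µV.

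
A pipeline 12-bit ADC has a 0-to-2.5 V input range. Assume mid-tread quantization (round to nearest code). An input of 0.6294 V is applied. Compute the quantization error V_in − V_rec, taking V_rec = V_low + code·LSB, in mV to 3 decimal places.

0.128 mV

Step size: 2.5 V ÷ 2^12 = 0.610 mV.
Scaled input = 1031.2090 LSBs, so code = 1031.
V_rec = 0 + 1031·0.000610352 = 0.62927246 V.
V_in − V_rec = 0.000127539 V = 0.128 mV.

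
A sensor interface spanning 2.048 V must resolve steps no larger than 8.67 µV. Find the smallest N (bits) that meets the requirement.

18 bits

Number of steps required ≥ 2.048 V / 8.67 µV = 236216.84.
Need 2^N ≥ 236216.84; 2^17 = 131072, 2^18 = 262144.
Minimum N = 18.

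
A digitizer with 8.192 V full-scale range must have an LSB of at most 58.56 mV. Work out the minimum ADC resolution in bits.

Number of steps required ≥ 8.192 V / 58.56 mV = 139.89.
Need 2^N ≥ 139.89; 2^7 = 128, 2^8 = 256.
Minimum N = 8.

8 bits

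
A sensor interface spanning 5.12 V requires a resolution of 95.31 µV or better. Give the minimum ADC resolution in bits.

Number of steps required ≥ 5.12 V / 95.31 µV = 53719.44.
Need 2^N ≥ 53719.44; 2^15 = 32768, 2^16 = 65536.
Minimum N = 16.

16 bits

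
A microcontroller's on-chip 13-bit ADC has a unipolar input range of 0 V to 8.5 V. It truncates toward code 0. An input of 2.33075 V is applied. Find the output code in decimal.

LSB = 8.5 V / 8192 = 1.038 mV.
Input sits at 2246.295 steps above V_low.
Floor → code 2246.

code 2246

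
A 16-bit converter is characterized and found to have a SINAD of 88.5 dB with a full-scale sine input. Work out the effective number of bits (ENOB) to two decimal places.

ENOB = (SINAD − 1.76) / 6.02 = (88.5 − 1.76)/6.02 = 14.409.

14.41 bits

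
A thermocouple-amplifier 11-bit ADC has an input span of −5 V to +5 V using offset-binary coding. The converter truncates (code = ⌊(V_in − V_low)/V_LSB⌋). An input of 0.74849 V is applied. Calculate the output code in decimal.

code 1177

With 2048 levels over 10 V, one step is 4.883 mV.
(V_in − V_low)/LSB = (0.74849 − (−5)) / 0.00488281 = 1177.291.
⌊·⌋(1177.291) = 1177.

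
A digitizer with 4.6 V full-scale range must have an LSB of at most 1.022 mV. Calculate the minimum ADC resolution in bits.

13 bits

Number of steps required ≥ 4.6 V / 1.022 mV = 4500.98.
Need 2^N ≥ 4500.98; 2^12 = 4096, 2^13 = 8192.
Minimum N = 13.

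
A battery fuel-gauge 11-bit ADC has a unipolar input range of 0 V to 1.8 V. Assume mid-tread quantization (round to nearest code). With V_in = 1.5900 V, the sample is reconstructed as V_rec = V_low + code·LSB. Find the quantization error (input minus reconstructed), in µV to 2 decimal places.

Step size: 1.8 V ÷ 2^11 = 0.879 mV.
(V_in − V_low)/LSB = (1.5900 − 0)/0.000878906 = 1809.0667 → code 1809 (round).
V_rec = 0 + 1809·0.000878906 = 1.5899414 V.
Difference: 5.85937e-05 V → 58.59 µV.

58.59 µV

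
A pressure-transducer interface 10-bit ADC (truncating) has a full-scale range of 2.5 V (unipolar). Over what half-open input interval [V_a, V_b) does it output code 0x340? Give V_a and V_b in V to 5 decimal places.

LSB = 2.5/2^10 = 2.441 mV.
Code 0x340 = 832 decimal.
V_a = V_low + 832·LSB = 2.03125 V; V_b = V_low + 833·LSB = 2.03369 V.

[2.03125 V, 2.03369 V)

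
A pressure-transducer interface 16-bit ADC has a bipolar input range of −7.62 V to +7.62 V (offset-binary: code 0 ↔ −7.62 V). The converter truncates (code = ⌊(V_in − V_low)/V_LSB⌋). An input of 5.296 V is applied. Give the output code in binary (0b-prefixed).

code 0b1101100011110110 (decimal 55542)

Full-scale span = 15.24 V; LSB = 15.24/2^16 = 232.54 µV.
Input sits at 55542.190 steps above V_low.
⌊·⌋(55542.190) = 55542.
In binary (0b-prefixed): 0b1101100011110110.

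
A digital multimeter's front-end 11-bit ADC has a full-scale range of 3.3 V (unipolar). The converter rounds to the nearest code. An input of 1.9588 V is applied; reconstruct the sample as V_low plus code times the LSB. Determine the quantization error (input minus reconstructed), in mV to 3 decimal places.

-0.575 mV

LSB = 3.3/2^11 = 1.611 mV.
(1.9588 − 0)/0.00161133 = 1215.6432; round gives code 1216.
Code 1216 maps back to 0 + 1216×0.00161133 V = 1.959375 V.
Difference: -0.000575 V → -0.575 mV.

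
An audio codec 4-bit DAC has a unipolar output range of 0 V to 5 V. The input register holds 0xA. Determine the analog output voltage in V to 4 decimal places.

LSB = 5 V / 2^4 = 312.500 mV.
Code 0xA = 10 decimal.
V_out = 0 + 10 × 0.3125 V = 3.125 V.

3.1250 V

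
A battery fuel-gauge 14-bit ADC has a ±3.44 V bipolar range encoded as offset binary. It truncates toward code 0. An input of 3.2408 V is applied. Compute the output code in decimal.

Full-scale span = 6.88 V; LSB = 6.88/2^14 = 419.92 µV.
(3.2408 − (−3.44)) / 0.000419922 = 15909.626 LSBs.
So the output code is 15909.

code 15909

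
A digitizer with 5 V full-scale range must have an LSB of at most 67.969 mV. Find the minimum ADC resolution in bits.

Number of steps required ≥ 5 V / 67.969 mV = 73.56.
Need 2^N ≥ 73.56; 2^6 = 64, 2^7 = 128.
Minimum N = 7.

7 bits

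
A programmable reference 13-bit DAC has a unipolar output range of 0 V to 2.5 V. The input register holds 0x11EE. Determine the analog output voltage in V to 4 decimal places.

LSB = 2.5 V / 2^13 = 305.18 µV.
Code 0x11EE = 4590 decimal.
V_out = 0 + 4590 × 0.000305176 V = 1.40076 V.

1.4008 V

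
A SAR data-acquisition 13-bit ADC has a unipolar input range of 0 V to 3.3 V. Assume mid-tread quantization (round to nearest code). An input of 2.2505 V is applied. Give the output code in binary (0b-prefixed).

LSB = 3.3 V / 8192 = 402.83 µV.
Input sits at 5586.696 steps above V_low.
round(5586.696) = 5587.
In binary (0b-prefixed): 0b1010111010011.

code 0b1010111010011 (decimal 5587)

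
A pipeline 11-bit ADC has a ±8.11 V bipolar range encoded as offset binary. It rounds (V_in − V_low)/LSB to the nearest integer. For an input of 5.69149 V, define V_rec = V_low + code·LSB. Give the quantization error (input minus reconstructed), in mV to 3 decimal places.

-2.934 mV

Step size: 16.22 V ÷ 2^11 = 7.920 mV.
Scaled input = 1742.6296 LSBs, so code = 1743.
V_rec = (−8.11) + 1743·0.00791992 = 5.6944238 V.
Error = 5.69149 − 5.6944238 = -0.00293383 V = -2.934 mV.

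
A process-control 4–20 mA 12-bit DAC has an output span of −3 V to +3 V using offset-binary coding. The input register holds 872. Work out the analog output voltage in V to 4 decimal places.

-1.7227 V

LSB = 6 V / 2^12 = 1.465 mV.
V_out = (−3) + 872 × 0.00146484 V = -1.72266 V.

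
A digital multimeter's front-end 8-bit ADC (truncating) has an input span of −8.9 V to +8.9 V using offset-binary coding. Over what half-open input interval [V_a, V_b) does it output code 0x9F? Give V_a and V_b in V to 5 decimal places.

[2.15547 V, 2.22500 V)

LSB = 17.8/2^8 = 69.531 mV.
Code 0x9F = 159 decimal.
V_a = V_low + 159·LSB = 2.15547 V; V_b = V_low + 160·LSB = 2.225 V.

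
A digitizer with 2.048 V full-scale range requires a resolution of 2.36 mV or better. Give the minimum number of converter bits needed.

Number of steps required ≥ 2.048 V / 2.36 mV = 867.80.
Need 2^N ≥ 867.80; 2^9 = 512, 2^10 = 1024.
Minimum N = 10.

10 bits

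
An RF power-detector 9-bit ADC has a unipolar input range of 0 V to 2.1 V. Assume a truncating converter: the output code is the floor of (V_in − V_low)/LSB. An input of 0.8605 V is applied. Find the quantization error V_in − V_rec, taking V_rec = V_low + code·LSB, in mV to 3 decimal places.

3.273 mV

Step size: 2.1 V ÷ 2^9 = 4.102 mV.
Scaled input = 209.7981 LSBs, so code = 209.
Code 209 maps back to 0 + 209×0.00410156 V = 0.85722656 V.
Error = 0.8605 − 0.85722656 = 0.00327344 V = 3.273 mV.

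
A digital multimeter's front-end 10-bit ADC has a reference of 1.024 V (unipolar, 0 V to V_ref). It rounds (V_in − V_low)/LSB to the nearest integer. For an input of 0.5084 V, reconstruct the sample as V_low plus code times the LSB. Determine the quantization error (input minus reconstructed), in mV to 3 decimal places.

One LSB is 1.024 V / 1024 = 1.000 mV.
(0.5084 − 0)/0.001 = 508.4000; round gives code 508.
Reconstructed: 0.508 V.
Difference: 0.0004 V → 0.400 mV.

0.400 mV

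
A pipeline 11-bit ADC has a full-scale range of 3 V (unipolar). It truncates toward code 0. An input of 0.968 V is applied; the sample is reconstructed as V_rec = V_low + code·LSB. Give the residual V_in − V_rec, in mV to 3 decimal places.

One LSB is 3 V / 2048 = 1.465 mV.
(V_in − V_low)/LSB = (0.968 − 0)/0.00146484 = 660.8213 → code 660 (floor).
V_rec = 0 + 660·0.00146484 = 0.96679688 V.
Error = 0.968 − 0.96679688 = 0.00120312 V = 1.203 mV.

1.203 mV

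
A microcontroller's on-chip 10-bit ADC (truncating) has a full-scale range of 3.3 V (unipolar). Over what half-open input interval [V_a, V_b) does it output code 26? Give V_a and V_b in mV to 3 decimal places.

LSB = 3.3/2^10 = 3.223 mV.
V_a = V_low + 26·LSB = 0.0837891 V; V_b = V_low + 27·LSB = 0.0870117 V.

[83.789 mV, 87.012 mV)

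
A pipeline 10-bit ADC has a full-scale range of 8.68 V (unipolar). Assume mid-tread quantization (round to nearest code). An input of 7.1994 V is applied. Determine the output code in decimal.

code 849

With 1024 levels over 8.68 V, one step is 8.477 mV.
(V_in − V_low)/LSB = (7.1994 − 0) / 0.00847656 = 849.330.
Round → code 849.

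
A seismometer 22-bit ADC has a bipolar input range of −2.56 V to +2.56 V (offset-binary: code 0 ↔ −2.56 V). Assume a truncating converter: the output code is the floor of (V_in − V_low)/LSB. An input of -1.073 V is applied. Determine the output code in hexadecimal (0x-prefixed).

code 0x129666 (decimal 1218150)

LSB = 5.12 V / 4194304 = 1.22 µV.
(-1.073 − (−2.56)) / 1.2207e-06 = 1218150.400 LSBs.
So the output code is 1218150.
In hexadecimal (0x-prefixed): 0x129666.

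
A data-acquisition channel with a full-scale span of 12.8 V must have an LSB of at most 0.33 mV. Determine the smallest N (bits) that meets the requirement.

16 bits

Number of steps required ≥ 12.8 V / 0.33 mV = 38787.88.
Need 2^N ≥ 38787.88; 2^15 = 32768, 2^16 = 65536.
Minimum N = 16.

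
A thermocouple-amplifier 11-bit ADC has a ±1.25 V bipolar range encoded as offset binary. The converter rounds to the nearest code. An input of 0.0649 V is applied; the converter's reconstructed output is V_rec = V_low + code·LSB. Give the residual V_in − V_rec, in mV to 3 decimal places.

Step size: 2.5 V ÷ 2^11 = 1.221 mV.
Scaled input = 1077.1661 LSBs, so code = 1077.
V_rec = (−1.25) + 1077·0.0012207 = 0.064697266 V.
V_in − V_rec = 0.000202734 V = 0.203 mV.

0.203 mV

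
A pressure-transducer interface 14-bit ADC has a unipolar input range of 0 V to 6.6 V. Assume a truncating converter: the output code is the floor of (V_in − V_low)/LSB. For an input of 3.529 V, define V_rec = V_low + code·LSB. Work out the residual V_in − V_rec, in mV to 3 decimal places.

0.191 mV

Step size: 6.6 V ÷ 2^14 = 402.83 µV.
Scaled input = 8760.4752 LSBs, so code = 8760.
V_rec = 0 + 8760·0.000402832 = 3.5288086 V.
V_in − V_rec = 0.000191406 V = 0.191 mV.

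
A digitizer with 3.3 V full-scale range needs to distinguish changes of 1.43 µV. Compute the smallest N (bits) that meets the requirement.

Number of steps required ≥ 3.3 V / 1.43 µV = 2307692.31.
Need 2^N ≥ 2307692.31; 2^21 = 2097152, 2^22 = 4194304.
Minimum N = 22.

22 bits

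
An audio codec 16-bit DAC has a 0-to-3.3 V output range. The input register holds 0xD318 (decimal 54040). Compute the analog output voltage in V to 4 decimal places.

LSB = 3.3 V / 2^16 = 50.35 µV.
Code 0xD318 = 54040 decimal.
V_out = 0 + 54040 × 5.0354e-05 V = 2.72113 V.

2.7211 V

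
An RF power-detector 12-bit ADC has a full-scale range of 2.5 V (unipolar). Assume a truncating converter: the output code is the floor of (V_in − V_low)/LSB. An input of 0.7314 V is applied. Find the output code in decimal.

LSB = 2.5 V / 4096 = 0.610 mV.
Input sits at 1198.326 steps above V_low.
⌊·⌋(1198.326) = 1198.

code 1198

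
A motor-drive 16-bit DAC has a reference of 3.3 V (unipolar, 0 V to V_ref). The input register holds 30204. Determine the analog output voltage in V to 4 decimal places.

1.5209 V

LSB = 3.3 V / 2^16 = 50.35 µV.
V_out = 0 + 30204 × 5.0354e-05 V = 1.52089 V.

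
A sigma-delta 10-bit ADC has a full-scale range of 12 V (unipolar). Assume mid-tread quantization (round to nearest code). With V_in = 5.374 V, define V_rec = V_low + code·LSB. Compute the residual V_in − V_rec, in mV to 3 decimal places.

Step size: 12 V ÷ 2^10 = 11.719 mV.
(V_in − V_low)/LSB = (5.374 − 0)/0.0117188 = 458.5813 → code 459 (round).
Reconstructed: 5.3789062 V.
Difference: -0.00490625 V → -4.906 mV.

-4.906 mV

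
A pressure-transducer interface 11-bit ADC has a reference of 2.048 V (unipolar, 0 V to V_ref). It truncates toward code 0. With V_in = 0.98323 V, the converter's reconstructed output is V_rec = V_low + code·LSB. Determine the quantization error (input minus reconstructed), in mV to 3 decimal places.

0.230 mV

LSB = 2.048/2^11 = 1.000 mV.
(0.98323 − 0)/0.001 = 983.2300; ⌊·⌋ gives code 983.
V_rec = 0 + 983·0.001 = 0.983 V.
Error = 0.98323 − 0.983 = 0.00023 V = 0.230 mV.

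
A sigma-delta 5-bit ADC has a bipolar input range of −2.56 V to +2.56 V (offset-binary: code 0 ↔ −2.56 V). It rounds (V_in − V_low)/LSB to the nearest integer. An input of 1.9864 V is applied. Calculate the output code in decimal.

code 28

With 32 levels over 5.12 V, one step is 160.000 mV.
(V_in − V_low)/LSB = (1.9864 − (−2.56)) / 0.16 = 28.415.
Round → code 28.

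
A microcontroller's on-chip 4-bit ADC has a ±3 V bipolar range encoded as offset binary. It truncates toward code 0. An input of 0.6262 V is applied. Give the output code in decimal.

code 9

LSB = 6 V / 16 = 375.000 mV.
(0.6262 − (−3)) / 0.375 = 9.670 LSBs.
⌊·⌋(9.670) = 9.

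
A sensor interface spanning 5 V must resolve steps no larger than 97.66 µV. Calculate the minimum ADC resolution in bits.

16 bits

Number of steps required ≥ 5 V / 97.66 µV = 51198.03.
Need 2^N ≥ 51198.03; 2^15 = 32768, 2^16 = 65536.
Minimum N = 16.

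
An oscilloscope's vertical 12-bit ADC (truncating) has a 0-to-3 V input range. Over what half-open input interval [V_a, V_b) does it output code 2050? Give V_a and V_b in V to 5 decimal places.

[1.50146 V, 1.50220 V)

LSB = 3/2^12 = 0.732 mV.
V_a = V_low + 2050·LSB = 1.50146 V; V_b = V_low + 2051·LSB = 1.5022 V.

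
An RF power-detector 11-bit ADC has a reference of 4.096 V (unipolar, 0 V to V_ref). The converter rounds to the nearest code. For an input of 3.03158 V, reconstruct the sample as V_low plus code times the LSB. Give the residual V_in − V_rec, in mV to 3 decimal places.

-0.420 mV

LSB = 4.096/2^11 = 2.000 mV.
Scaled input = 1515.7900 LSBs, so code = 1516.
V_rec = 0 + 1516·0.002 = 3.032 V.
Difference: -0.00042 V → -0.420 mV.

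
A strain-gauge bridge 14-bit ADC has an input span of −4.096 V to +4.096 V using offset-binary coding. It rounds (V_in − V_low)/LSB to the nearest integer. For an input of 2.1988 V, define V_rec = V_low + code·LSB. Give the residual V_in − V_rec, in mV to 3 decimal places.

-0.200 mV

One LSB is 8.192 V / 16384 = 0.500 mV.
(V_in − V_low)/LSB = (2.1988 − (−4.096))/0.0005 = 12589.6000 → code 12590 (round).
Reconstructed: 2.199 V.
V_in − V_rec = -0.0002 V = -0.200 mV.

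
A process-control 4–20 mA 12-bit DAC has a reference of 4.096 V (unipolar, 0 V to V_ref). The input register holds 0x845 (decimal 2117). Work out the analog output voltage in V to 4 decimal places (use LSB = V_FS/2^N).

2.1170 V

LSB = 4.096 V / 2^12 = 1.000 mV.
Code 0x845 = 2117 decimal.
V_out = 0 + 2117 × 0.001 V = 2.117 V.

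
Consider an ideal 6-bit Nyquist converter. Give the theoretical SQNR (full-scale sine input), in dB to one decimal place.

SNR ≈ 6.02·N + 1.76 dB = 6.02·6 + 1.76 = 37.88 dB.

37.9 dB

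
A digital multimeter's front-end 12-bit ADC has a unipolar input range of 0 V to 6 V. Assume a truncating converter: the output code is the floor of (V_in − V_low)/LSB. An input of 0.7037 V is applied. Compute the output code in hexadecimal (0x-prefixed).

LSB = 6 V / 4096 = 1.465 mV.
Input sits at 480.393 steps above V_low.
⌊·⌋(480.393) = 480.
In hexadecimal (0x-prefixed): 0x1E0.

code 0x1E0 (decimal 480)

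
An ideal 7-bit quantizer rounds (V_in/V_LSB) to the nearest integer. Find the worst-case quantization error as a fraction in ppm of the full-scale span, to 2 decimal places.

Rounding → worst-case error = ½ LSB = V_FS/2^8, so 1e+06/256 = 3906.25 ppm of full scale.

3906.25 ppm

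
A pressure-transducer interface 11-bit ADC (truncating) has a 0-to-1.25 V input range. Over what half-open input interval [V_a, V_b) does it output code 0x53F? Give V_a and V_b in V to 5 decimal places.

[0.81970 V, 0.82031 V)

LSB = 1.25/2^11 = 0.610 mV.
Code 0x53F = 1343 decimal.
V_a = V_low + 1343·LSB = 0.819702 V; V_b = V_low + 1344·LSB = 0.820312 V.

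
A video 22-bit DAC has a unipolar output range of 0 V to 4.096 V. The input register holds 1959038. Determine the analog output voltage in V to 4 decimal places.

LSB = 4.096 V / 2^22 = 0.98 µV.
V_out = 0 + 1959038 × 9.76563e-07 V = 1.91312 V.

1.9131 V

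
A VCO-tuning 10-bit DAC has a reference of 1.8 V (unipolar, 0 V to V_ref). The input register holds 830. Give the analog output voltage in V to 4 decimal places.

LSB = 1.8 V / 2^10 = 1.758 mV.
V_out = 0 + 830 × 0.00175781 V = 1.45898 V.

1.4590 V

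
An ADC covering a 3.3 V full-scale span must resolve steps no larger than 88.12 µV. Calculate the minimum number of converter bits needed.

Number of steps required ≥ 3.3 V / 88.12 µV = 37448.93.
Need 2^N ≥ 37448.93; 2^15 = 32768, 2^16 = 65536.
Minimum N = 16.

16 bits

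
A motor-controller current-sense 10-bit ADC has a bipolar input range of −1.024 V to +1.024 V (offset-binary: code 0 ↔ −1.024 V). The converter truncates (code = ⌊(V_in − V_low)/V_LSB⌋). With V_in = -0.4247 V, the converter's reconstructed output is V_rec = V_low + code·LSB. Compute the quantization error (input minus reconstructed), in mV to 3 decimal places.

1.300 mV

LSB = 2.048/2^10 = 2.000 mV.
(V_in − V_low)/LSB = (-0.4247 − (−1.024))/0.002 = 299.6500 → code 299 (floor).
Reconstructed: -0.426 V.
Difference: 0.0013 V → 1.300 mV.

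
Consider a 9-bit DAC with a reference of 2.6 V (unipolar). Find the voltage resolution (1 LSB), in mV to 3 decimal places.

5.078 mV

Full-scale span = 2.6 V.
LSB = 2.6 / 2^9 = 2.6 / 512 = 0.00507813 V = 5.078 mV.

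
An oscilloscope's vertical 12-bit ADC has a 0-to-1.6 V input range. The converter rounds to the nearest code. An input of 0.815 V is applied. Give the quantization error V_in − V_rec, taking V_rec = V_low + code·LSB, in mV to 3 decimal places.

LSB = 1.6/2^12 = 390.62 µV.
(0.815 − 0)/0.000390625 = 2086.4000; round gives code 2086.
Code 2086 maps back to 0 + 2086×0.000390625 V = 0.81484375 V.
Difference: 0.00015625 V → 0.156 mV.

0.156 mV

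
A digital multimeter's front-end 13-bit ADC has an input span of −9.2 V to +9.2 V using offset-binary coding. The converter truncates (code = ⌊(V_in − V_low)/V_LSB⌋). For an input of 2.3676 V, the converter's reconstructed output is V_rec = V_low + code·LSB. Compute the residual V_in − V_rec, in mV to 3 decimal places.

Step size: 18.4 V ÷ 2^13 = 2.246 mV.
(V_in − V_low)/LSB = (2.3676 − (−9.2))/0.00224609 = 5150.0967 → code 5150 (floor).
Reconstructed: 2.3673828 V.
Difference: 0.000217187 V → 0.217 mV.

0.217 mV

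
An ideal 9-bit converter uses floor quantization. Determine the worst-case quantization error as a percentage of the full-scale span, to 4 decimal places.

0.1953 %

Truncating → worst-case error = 1 LSB = V_FS/2^9, so 100/512 = 0.195312 % of full scale.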